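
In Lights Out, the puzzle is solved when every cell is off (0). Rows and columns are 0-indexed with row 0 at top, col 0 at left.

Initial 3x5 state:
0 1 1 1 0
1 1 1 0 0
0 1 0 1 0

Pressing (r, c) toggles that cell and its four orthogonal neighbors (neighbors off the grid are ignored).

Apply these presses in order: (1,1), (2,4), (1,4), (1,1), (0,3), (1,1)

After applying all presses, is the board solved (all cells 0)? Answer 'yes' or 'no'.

Answer: yes

Derivation:
After press 1 at (1,1):
0 0 1 1 0
0 0 0 0 0
0 0 0 1 0

After press 2 at (2,4):
0 0 1 1 0
0 0 0 0 1
0 0 0 0 1

After press 3 at (1,4):
0 0 1 1 1
0 0 0 1 0
0 0 0 0 0

After press 4 at (1,1):
0 1 1 1 1
1 1 1 1 0
0 1 0 0 0

After press 5 at (0,3):
0 1 0 0 0
1 1 1 0 0
0 1 0 0 0

After press 6 at (1,1):
0 0 0 0 0
0 0 0 0 0
0 0 0 0 0

Lights still on: 0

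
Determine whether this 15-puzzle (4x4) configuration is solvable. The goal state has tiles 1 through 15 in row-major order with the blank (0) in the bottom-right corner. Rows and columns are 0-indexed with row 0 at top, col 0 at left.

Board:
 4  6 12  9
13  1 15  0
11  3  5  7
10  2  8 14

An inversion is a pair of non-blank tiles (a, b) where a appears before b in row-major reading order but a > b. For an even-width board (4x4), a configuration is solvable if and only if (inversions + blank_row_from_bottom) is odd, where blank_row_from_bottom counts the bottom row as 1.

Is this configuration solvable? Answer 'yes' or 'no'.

Inversions: 49
Blank is in row 1 (0-indexed from top), which is row 3 counting from the bottom (bottom = 1).
49 + 3 = 52, which is even, so the puzzle is not solvable.

Answer: no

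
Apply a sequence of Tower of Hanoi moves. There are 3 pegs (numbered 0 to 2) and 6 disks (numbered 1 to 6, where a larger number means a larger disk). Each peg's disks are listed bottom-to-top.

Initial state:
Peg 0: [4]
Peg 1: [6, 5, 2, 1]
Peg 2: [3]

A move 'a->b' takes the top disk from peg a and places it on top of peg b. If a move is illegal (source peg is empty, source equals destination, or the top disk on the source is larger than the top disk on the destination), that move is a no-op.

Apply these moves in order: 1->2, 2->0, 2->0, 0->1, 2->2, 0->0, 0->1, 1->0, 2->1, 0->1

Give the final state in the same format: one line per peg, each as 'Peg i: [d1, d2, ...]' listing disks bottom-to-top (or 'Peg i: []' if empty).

Answer: Peg 0: [4]
Peg 1: [6, 5, 2, 1]
Peg 2: [3]

Derivation:
After move 1 (1->2):
Peg 0: [4]
Peg 1: [6, 5, 2]
Peg 2: [3, 1]

After move 2 (2->0):
Peg 0: [4, 1]
Peg 1: [6, 5, 2]
Peg 2: [3]

After move 3 (2->0):
Peg 0: [4, 1]
Peg 1: [6, 5, 2]
Peg 2: [3]

After move 4 (0->1):
Peg 0: [4]
Peg 1: [6, 5, 2, 1]
Peg 2: [3]

After move 5 (2->2):
Peg 0: [4]
Peg 1: [6, 5, 2, 1]
Peg 2: [3]

After move 6 (0->0):
Peg 0: [4]
Peg 1: [6, 5, 2, 1]
Peg 2: [3]

After move 7 (0->1):
Peg 0: [4]
Peg 1: [6, 5, 2, 1]
Peg 2: [3]

After move 8 (1->0):
Peg 0: [4, 1]
Peg 1: [6, 5, 2]
Peg 2: [3]

After move 9 (2->1):
Peg 0: [4, 1]
Peg 1: [6, 5, 2]
Peg 2: [3]

After move 10 (0->1):
Peg 0: [4]
Peg 1: [6, 5, 2, 1]
Peg 2: [3]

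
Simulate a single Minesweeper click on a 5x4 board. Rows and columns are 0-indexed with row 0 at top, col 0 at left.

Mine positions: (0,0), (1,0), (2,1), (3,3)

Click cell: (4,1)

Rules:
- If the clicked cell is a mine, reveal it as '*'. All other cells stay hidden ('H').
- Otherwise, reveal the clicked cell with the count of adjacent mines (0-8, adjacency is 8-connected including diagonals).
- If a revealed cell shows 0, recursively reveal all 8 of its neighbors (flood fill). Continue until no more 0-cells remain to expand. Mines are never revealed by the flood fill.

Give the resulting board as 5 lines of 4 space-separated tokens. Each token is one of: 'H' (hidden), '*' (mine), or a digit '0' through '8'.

H H H H
H H H H
H H H H
1 1 2 H
0 0 1 H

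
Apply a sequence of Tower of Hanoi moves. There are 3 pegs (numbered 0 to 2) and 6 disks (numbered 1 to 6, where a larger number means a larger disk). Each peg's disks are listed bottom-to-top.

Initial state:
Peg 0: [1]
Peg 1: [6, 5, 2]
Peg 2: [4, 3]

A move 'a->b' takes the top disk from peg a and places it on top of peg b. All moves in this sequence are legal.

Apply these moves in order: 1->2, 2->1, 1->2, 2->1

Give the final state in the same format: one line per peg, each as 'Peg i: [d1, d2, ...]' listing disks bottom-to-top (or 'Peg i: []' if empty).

After move 1 (1->2):
Peg 0: [1]
Peg 1: [6, 5]
Peg 2: [4, 3, 2]

After move 2 (2->1):
Peg 0: [1]
Peg 1: [6, 5, 2]
Peg 2: [4, 3]

After move 3 (1->2):
Peg 0: [1]
Peg 1: [6, 5]
Peg 2: [4, 3, 2]

After move 4 (2->1):
Peg 0: [1]
Peg 1: [6, 5, 2]
Peg 2: [4, 3]

Answer: Peg 0: [1]
Peg 1: [6, 5, 2]
Peg 2: [4, 3]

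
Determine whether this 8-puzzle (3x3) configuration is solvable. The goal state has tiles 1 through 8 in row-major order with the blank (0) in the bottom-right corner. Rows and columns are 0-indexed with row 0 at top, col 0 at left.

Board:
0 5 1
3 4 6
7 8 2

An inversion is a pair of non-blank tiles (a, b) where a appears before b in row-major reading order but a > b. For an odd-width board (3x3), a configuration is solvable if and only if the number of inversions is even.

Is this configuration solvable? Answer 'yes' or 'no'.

Inversions (pairs i<j in row-major order where tile[i] > tile[j] > 0): 9
9 is odd, so the puzzle is not solvable.

Answer: no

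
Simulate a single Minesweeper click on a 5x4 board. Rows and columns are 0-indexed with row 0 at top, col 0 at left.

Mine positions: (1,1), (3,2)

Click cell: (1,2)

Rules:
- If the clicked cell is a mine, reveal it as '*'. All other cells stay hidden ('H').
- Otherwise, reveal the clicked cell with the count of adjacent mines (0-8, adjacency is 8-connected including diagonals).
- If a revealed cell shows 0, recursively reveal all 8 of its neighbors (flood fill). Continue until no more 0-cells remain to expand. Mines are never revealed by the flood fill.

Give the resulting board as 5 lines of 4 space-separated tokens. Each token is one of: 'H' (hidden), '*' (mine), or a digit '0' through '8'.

H H H H
H H 1 H
H H H H
H H H H
H H H H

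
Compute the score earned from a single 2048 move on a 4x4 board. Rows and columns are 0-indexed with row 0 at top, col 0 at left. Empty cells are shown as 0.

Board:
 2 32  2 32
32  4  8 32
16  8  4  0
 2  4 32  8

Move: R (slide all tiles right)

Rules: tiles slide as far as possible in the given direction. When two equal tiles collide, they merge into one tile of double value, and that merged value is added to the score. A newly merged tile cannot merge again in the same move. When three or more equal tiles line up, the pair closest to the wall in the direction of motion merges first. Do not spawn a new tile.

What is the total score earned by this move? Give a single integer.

Slide right:
row 0: [2, 32, 2, 32] -> [2, 32, 2, 32]  score +0 (running 0)
row 1: [32, 4, 8, 32] -> [32, 4, 8, 32]  score +0 (running 0)
row 2: [16, 8, 4, 0] -> [0, 16, 8, 4]  score +0 (running 0)
row 3: [2, 4, 32, 8] -> [2, 4, 32, 8]  score +0 (running 0)
Board after move:
 2 32  2 32
32  4  8 32
 0 16  8  4
 2  4 32  8

Answer: 0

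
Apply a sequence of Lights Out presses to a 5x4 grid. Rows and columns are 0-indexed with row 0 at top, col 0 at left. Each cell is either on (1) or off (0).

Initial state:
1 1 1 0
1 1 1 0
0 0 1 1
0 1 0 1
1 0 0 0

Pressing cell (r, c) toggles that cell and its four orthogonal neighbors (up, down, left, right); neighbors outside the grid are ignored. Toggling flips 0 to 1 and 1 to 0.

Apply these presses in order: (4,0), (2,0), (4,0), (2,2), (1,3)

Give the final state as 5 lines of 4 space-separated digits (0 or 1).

Answer: 1 1 1 1
0 1 1 1
1 0 0 1
1 1 1 1
1 0 0 0

Derivation:
After press 1 at (4,0):
1 1 1 0
1 1 1 0
0 0 1 1
1 1 0 1
0 1 0 0

After press 2 at (2,0):
1 1 1 0
0 1 1 0
1 1 1 1
0 1 0 1
0 1 0 0

After press 3 at (4,0):
1 1 1 0
0 1 1 0
1 1 1 1
1 1 0 1
1 0 0 0

After press 4 at (2,2):
1 1 1 0
0 1 0 0
1 0 0 0
1 1 1 1
1 0 0 0

After press 5 at (1,3):
1 1 1 1
0 1 1 1
1 0 0 1
1 1 1 1
1 0 0 0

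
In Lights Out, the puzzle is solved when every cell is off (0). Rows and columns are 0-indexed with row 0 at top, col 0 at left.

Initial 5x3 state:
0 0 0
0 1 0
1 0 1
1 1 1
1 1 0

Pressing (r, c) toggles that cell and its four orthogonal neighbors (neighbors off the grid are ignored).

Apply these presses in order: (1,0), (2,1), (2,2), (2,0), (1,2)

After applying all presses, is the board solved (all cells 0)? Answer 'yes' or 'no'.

After press 1 at (1,0):
1 0 0
1 0 0
0 0 1
1 1 1
1 1 0

After press 2 at (2,1):
1 0 0
1 1 0
1 1 0
1 0 1
1 1 0

After press 3 at (2,2):
1 0 0
1 1 1
1 0 1
1 0 0
1 1 0

After press 4 at (2,0):
1 0 0
0 1 1
0 1 1
0 0 0
1 1 0

After press 5 at (1,2):
1 0 1
0 0 0
0 1 0
0 0 0
1 1 0

Lights still on: 5

Answer: no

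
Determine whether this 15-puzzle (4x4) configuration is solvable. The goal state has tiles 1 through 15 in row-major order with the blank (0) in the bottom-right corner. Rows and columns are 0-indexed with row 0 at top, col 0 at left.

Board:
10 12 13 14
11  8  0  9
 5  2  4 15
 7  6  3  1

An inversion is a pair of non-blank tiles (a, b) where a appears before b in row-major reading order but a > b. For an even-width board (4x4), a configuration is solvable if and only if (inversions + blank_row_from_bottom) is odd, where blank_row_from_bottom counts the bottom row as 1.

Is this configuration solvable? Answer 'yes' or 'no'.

Answer: no

Derivation:
Inversions: 79
Blank is in row 1 (0-indexed from top), which is row 3 counting from the bottom (bottom = 1).
79 + 3 = 82, which is even, so the puzzle is not solvable.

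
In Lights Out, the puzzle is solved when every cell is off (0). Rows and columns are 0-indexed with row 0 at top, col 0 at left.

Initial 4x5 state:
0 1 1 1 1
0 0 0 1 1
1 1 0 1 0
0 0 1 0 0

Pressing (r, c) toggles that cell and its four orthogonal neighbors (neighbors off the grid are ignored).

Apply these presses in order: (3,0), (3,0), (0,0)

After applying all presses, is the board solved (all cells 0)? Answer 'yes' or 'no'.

After press 1 at (3,0):
0 1 1 1 1
0 0 0 1 1
0 1 0 1 0
1 1 1 0 0

After press 2 at (3,0):
0 1 1 1 1
0 0 0 1 1
1 1 0 1 0
0 0 1 0 0

After press 3 at (0,0):
1 0 1 1 1
1 0 0 1 1
1 1 0 1 0
0 0 1 0 0

Lights still on: 11

Answer: no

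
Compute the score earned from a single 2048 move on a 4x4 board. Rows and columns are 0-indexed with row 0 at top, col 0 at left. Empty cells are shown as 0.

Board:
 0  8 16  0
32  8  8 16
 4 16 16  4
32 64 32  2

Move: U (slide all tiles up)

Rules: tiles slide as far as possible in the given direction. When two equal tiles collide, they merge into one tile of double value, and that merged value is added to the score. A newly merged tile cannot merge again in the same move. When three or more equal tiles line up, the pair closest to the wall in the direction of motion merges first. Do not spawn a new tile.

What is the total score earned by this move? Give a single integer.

Slide up:
col 0: [0, 32, 4, 32] -> [32, 4, 32, 0]  score +0 (running 0)
col 1: [8, 8, 16, 64] -> [16, 16, 64, 0]  score +16 (running 16)
col 2: [16, 8, 16, 32] -> [16, 8, 16, 32]  score +0 (running 16)
col 3: [0, 16, 4, 2] -> [16, 4, 2, 0]  score +0 (running 16)
Board after move:
32 16 16 16
 4 16  8  4
32 64 16  2
 0  0 32  0

Answer: 16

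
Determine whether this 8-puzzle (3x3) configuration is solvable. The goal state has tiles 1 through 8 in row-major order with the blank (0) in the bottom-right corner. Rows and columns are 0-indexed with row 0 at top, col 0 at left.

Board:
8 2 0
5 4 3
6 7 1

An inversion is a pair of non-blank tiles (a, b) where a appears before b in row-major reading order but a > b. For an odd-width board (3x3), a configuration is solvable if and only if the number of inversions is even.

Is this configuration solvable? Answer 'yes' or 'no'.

Answer: yes

Derivation:
Inversions (pairs i<j in row-major order where tile[i] > tile[j] > 0): 16
16 is even, so the puzzle is solvable.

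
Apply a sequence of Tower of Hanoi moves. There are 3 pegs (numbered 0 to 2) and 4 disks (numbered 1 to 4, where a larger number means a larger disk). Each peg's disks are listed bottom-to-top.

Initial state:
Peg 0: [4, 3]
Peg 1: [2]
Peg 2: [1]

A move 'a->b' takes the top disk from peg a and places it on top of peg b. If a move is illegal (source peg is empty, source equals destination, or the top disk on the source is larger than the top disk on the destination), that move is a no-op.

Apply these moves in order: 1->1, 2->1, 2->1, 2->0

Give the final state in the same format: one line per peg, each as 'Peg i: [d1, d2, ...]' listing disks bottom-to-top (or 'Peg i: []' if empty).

Answer: Peg 0: [4, 3]
Peg 1: [2, 1]
Peg 2: []

Derivation:
After move 1 (1->1):
Peg 0: [4, 3]
Peg 1: [2]
Peg 2: [1]

After move 2 (2->1):
Peg 0: [4, 3]
Peg 1: [2, 1]
Peg 2: []

After move 3 (2->1):
Peg 0: [4, 3]
Peg 1: [2, 1]
Peg 2: []

After move 4 (2->0):
Peg 0: [4, 3]
Peg 1: [2, 1]
Peg 2: []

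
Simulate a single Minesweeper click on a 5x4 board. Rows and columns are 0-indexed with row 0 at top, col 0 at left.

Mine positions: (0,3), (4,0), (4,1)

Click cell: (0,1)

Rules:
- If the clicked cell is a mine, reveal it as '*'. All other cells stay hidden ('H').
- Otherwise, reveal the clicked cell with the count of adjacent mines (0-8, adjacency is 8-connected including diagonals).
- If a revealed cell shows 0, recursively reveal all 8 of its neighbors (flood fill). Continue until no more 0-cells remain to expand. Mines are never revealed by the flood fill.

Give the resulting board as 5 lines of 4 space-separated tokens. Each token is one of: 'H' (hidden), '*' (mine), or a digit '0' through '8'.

0 0 1 H
0 0 1 1
0 0 0 0
2 2 1 0
H H 1 0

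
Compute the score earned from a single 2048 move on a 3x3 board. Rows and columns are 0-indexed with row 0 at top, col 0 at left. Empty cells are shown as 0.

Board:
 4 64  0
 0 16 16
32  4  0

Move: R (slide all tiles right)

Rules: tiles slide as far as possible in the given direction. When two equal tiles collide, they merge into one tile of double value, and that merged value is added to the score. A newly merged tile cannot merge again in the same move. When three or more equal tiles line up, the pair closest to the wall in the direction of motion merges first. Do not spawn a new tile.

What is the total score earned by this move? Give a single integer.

Slide right:
row 0: [4, 64, 0] -> [0, 4, 64]  score +0 (running 0)
row 1: [0, 16, 16] -> [0, 0, 32]  score +32 (running 32)
row 2: [32, 4, 0] -> [0, 32, 4]  score +0 (running 32)
Board after move:
 0  4 64
 0  0 32
 0 32  4

Answer: 32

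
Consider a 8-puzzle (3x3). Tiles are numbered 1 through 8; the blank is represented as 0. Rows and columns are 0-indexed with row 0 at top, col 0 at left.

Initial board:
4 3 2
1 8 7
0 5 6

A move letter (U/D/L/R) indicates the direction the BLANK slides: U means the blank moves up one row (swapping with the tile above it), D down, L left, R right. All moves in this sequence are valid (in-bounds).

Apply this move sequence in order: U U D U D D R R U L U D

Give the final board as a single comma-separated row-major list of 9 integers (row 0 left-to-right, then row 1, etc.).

Answer: 4, 3, 2, 1, 0, 8, 5, 6, 7

Derivation:
After move 1 (U):
4 3 2
0 8 7
1 5 6

After move 2 (U):
0 3 2
4 8 7
1 5 6

After move 3 (D):
4 3 2
0 8 7
1 5 6

After move 4 (U):
0 3 2
4 8 7
1 5 6

After move 5 (D):
4 3 2
0 8 7
1 5 6

After move 6 (D):
4 3 2
1 8 7
0 5 6

After move 7 (R):
4 3 2
1 8 7
5 0 6

After move 8 (R):
4 3 2
1 8 7
5 6 0

After move 9 (U):
4 3 2
1 8 0
5 6 7

After move 10 (L):
4 3 2
1 0 8
5 6 7

After move 11 (U):
4 0 2
1 3 8
5 6 7

After move 12 (D):
4 3 2
1 0 8
5 6 7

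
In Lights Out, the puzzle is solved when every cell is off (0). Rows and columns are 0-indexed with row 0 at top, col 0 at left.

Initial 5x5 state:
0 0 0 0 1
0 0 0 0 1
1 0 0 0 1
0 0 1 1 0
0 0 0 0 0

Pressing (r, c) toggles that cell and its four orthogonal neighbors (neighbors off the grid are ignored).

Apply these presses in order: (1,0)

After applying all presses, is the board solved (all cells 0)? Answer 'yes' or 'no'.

Answer: no

Derivation:
After press 1 at (1,0):
1 0 0 0 1
1 1 0 0 1
0 0 0 0 1
0 0 1 1 0
0 0 0 0 0

Lights still on: 8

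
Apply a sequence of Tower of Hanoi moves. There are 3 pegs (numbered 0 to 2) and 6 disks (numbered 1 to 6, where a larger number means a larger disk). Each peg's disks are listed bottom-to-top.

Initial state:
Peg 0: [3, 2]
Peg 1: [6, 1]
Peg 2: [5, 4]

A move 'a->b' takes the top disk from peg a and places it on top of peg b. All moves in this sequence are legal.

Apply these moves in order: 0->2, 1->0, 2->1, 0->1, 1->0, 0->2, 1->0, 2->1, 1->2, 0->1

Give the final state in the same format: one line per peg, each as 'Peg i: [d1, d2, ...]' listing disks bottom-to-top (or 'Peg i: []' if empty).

After move 1 (0->2):
Peg 0: [3]
Peg 1: [6, 1]
Peg 2: [5, 4, 2]

After move 2 (1->0):
Peg 0: [3, 1]
Peg 1: [6]
Peg 2: [5, 4, 2]

After move 3 (2->1):
Peg 0: [3, 1]
Peg 1: [6, 2]
Peg 2: [5, 4]

After move 4 (0->1):
Peg 0: [3]
Peg 1: [6, 2, 1]
Peg 2: [5, 4]

After move 5 (1->0):
Peg 0: [3, 1]
Peg 1: [6, 2]
Peg 2: [5, 4]

After move 6 (0->2):
Peg 0: [3]
Peg 1: [6, 2]
Peg 2: [5, 4, 1]

After move 7 (1->0):
Peg 0: [3, 2]
Peg 1: [6]
Peg 2: [5, 4, 1]

After move 8 (2->1):
Peg 0: [3, 2]
Peg 1: [6, 1]
Peg 2: [5, 4]

After move 9 (1->2):
Peg 0: [3, 2]
Peg 1: [6]
Peg 2: [5, 4, 1]

After move 10 (0->1):
Peg 0: [3]
Peg 1: [6, 2]
Peg 2: [5, 4, 1]

Answer: Peg 0: [3]
Peg 1: [6, 2]
Peg 2: [5, 4, 1]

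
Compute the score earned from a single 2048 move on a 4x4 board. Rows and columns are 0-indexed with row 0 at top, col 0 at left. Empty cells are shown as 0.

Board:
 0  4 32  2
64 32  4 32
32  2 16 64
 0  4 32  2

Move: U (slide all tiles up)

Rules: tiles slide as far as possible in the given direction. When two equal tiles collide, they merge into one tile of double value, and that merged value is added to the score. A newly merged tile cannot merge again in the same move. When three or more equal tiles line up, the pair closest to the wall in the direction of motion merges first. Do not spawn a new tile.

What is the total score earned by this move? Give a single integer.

Answer: 0

Derivation:
Slide up:
col 0: [0, 64, 32, 0] -> [64, 32, 0, 0]  score +0 (running 0)
col 1: [4, 32, 2, 4] -> [4, 32, 2, 4]  score +0 (running 0)
col 2: [32, 4, 16, 32] -> [32, 4, 16, 32]  score +0 (running 0)
col 3: [2, 32, 64, 2] -> [2, 32, 64, 2]  score +0 (running 0)
Board after move:
64  4 32  2
32 32  4 32
 0  2 16 64
 0  4 32  2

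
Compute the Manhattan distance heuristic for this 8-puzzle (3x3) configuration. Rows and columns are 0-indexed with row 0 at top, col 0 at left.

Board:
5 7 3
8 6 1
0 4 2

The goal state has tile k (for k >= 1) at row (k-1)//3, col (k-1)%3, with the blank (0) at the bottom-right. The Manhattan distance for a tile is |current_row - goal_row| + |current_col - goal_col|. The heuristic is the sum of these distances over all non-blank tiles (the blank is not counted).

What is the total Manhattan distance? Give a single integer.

Answer: 16

Derivation:
Tile 5: at (0,0), goal (1,1), distance |0-1|+|0-1| = 2
Tile 7: at (0,1), goal (2,0), distance |0-2|+|1-0| = 3
Tile 3: at (0,2), goal (0,2), distance |0-0|+|2-2| = 0
Tile 8: at (1,0), goal (2,1), distance |1-2|+|0-1| = 2
Tile 6: at (1,1), goal (1,2), distance |1-1|+|1-2| = 1
Tile 1: at (1,2), goal (0,0), distance |1-0|+|2-0| = 3
Tile 4: at (2,1), goal (1,0), distance |2-1|+|1-0| = 2
Tile 2: at (2,2), goal (0,1), distance |2-0|+|2-1| = 3
Sum: 2 + 3 + 0 + 2 + 1 + 3 + 2 + 3 = 16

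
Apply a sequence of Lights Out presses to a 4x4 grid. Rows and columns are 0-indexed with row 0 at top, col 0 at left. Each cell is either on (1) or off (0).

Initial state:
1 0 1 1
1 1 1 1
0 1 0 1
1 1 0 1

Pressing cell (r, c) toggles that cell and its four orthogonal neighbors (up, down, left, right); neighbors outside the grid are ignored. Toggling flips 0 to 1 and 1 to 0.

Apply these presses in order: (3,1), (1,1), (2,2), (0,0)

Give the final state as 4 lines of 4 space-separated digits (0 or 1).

Answer: 0 0 1 1
1 0 1 1
0 0 1 0
0 0 0 1

Derivation:
After press 1 at (3,1):
1 0 1 1
1 1 1 1
0 0 0 1
0 0 1 1

After press 2 at (1,1):
1 1 1 1
0 0 0 1
0 1 0 1
0 0 1 1

After press 3 at (2,2):
1 1 1 1
0 0 1 1
0 0 1 0
0 0 0 1

After press 4 at (0,0):
0 0 1 1
1 0 1 1
0 0 1 0
0 0 0 1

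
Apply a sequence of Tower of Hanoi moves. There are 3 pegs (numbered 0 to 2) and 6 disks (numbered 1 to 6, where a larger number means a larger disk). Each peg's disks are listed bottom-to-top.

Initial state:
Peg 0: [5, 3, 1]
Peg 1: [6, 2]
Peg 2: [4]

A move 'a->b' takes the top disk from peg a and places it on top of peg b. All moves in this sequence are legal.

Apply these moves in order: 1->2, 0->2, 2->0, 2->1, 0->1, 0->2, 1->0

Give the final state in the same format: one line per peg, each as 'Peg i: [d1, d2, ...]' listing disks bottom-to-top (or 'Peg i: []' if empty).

Answer: Peg 0: [5, 1]
Peg 1: [6, 2]
Peg 2: [4, 3]

Derivation:
After move 1 (1->2):
Peg 0: [5, 3, 1]
Peg 1: [6]
Peg 2: [4, 2]

After move 2 (0->2):
Peg 0: [5, 3]
Peg 1: [6]
Peg 2: [4, 2, 1]

After move 3 (2->0):
Peg 0: [5, 3, 1]
Peg 1: [6]
Peg 2: [4, 2]

After move 4 (2->1):
Peg 0: [5, 3, 1]
Peg 1: [6, 2]
Peg 2: [4]

After move 5 (0->1):
Peg 0: [5, 3]
Peg 1: [6, 2, 1]
Peg 2: [4]

After move 6 (0->2):
Peg 0: [5]
Peg 1: [6, 2, 1]
Peg 2: [4, 3]

After move 7 (1->0):
Peg 0: [5, 1]
Peg 1: [6, 2]
Peg 2: [4, 3]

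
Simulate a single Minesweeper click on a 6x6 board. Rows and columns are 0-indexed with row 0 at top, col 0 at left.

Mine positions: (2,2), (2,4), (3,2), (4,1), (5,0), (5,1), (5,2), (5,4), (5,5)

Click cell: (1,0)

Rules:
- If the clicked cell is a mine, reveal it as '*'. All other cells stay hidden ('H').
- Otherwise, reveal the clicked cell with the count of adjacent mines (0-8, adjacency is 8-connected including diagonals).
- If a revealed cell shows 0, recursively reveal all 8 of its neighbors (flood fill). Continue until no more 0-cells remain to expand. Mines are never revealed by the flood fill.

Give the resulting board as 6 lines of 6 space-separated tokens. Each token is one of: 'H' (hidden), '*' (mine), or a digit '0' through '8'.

0 0 0 0 0 0
0 1 1 2 1 1
0 2 H H H H
1 3 H H H H
H H H H H H
H H H H H H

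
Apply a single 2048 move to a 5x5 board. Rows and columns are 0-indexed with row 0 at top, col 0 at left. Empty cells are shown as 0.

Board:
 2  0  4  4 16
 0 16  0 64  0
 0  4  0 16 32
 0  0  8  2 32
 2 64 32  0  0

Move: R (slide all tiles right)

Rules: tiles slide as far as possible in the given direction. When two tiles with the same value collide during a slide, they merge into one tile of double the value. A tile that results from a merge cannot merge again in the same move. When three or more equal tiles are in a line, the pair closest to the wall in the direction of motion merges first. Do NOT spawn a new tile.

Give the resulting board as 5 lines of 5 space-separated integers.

Slide right:
row 0: [2, 0, 4, 4, 16] -> [0, 0, 2, 8, 16]
row 1: [0, 16, 0, 64, 0] -> [0, 0, 0, 16, 64]
row 2: [0, 4, 0, 16, 32] -> [0, 0, 4, 16, 32]
row 3: [0, 0, 8, 2, 32] -> [0, 0, 8, 2, 32]
row 4: [2, 64, 32, 0, 0] -> [0, 0, 2, 64, 32]

Answer:  0  0  2  8 16
 0  0  0 16 64
 0  0  4 16 32
 0  0  8  2 32
 0  0  2 64 32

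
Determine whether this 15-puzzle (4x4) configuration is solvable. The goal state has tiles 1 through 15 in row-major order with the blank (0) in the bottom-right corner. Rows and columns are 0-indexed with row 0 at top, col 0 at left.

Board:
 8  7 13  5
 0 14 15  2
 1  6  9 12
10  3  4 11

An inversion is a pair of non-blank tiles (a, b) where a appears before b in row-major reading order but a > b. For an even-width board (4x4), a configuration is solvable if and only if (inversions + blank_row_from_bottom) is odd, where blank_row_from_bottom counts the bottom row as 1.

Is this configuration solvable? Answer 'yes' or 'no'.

Inversions: 56
Blank is in row 1 (0-indexed from top), which is row 3 counting from the bottom (bottom = 1).
56 + 3 = 59, which is odd, so the puzzle is solvable.

Answer: yes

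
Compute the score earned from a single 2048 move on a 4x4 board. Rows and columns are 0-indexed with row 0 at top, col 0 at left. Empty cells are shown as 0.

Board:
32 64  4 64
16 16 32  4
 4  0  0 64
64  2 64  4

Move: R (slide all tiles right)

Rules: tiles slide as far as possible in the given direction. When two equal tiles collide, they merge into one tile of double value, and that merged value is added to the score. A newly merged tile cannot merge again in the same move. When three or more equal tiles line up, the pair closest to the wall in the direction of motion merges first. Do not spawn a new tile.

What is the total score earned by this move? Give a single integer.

Slide right:
row 0: [32, 64, 4, 64] -> [32, 64, 4, 64]  score +0 (running 0)
row 1: [16, 16, 32, 4] -> [0, 32, 32, 4]  score +32 (running 32)
row 2: [4, 0, 0, 64] -> [0, 0, 4, 64]  score +0 (running 32)
row 3: [64, 2, 64, 4] -> [64, 2, 64, 4]  score +0 (running 32)
Board after move:
32 64  4 64
 0 32 32  4
 0  0  4 64
64  2 64  4

Answer: 32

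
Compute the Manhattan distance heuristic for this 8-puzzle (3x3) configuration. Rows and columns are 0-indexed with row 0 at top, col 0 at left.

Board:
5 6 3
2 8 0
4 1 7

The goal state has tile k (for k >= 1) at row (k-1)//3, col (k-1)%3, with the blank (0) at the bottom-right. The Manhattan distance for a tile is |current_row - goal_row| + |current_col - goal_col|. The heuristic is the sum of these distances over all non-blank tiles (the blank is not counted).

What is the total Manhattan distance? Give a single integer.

Answer: 13

Derivation:
Tile 5: (0,0)->(1,1) = 2
Tile 6: (0,1)->(1,2) = 2
Tile 3: (0,2)->(0,2) = 0
Tile 2: (1,0)->(0,1) = 2
Tile 8: (1,1)->(2,1) = 1
Tile 4: (2,0)->(1,0) = 1
Tile 1: (2,1)->(0,0) = 3
Tile 7: (2,2)->(2,0) = 2
Sum: 2 + 2 + 0 + 2 + 1 + 1 + 3 + 2 = 13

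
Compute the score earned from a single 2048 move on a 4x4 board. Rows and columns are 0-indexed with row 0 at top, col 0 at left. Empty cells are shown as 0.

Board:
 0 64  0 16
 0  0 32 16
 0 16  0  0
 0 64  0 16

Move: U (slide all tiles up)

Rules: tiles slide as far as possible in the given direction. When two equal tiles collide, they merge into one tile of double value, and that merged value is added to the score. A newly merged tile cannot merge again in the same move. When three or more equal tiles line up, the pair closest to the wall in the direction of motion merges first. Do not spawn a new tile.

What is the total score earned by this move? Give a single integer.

Slide up:
col 0: [0, 0, 0, 0] -> [0, 0, 0, 0]  score +0 (running 0)
col 1: [64, 0, 16, 64] -> [64, 16, 64, 0]  score +0 (running 0)
col 2: [0, 32, 0, 0] -> [32, 0, 0, 0]  score +0 (running 0)
col 3: [16, 16, 0, 16] -> [32, 16, 0, 0]  score +32 (running 32)
Board after move:
 0 64 32 32
 0 16  0 16
 0 64  0  0
 0  0  0  0

Answer: 32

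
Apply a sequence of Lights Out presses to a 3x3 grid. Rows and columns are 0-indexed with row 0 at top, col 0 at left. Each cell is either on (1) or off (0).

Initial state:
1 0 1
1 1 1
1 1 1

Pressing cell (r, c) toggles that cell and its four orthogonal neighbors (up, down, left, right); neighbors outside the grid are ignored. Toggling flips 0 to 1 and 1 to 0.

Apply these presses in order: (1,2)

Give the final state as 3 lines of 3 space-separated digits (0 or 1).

Answer: 1 0 0
1 0 0
1 1 0

Derivation:
After press 1 at (1,2):
1 0 0
1 0 0
1 1 0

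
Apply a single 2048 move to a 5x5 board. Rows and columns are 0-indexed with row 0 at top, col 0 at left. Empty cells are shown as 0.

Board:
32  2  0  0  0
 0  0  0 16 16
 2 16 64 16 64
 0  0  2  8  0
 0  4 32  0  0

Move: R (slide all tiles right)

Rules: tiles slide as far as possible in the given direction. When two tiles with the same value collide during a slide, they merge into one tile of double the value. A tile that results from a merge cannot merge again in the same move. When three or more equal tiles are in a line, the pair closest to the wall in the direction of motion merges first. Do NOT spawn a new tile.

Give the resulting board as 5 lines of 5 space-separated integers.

Answer:  0  0  0 32  2
 0  0  0  0 32
 2 16 64 16 64
 0  0  0  2  8
 0  0  0  4 32

Derivation:
Slide right:
row 0: [32, 2, 0, 0, 0] -> [0, 0, 0, 32, 2]
row 1: [0, 0, 0, 16, 16] -> [0, 0, 0, 0, 32]
row 2: [2, 16, 64, 16, 64] -> [2, 16, 64, 16, 64]
row 3: [0, 0, 2, 8, 0] -> [0, 0, 0, 2, 8]
row 4: [0, 4, 32, 0, 0] -> [0, 0, 0, 4, 32]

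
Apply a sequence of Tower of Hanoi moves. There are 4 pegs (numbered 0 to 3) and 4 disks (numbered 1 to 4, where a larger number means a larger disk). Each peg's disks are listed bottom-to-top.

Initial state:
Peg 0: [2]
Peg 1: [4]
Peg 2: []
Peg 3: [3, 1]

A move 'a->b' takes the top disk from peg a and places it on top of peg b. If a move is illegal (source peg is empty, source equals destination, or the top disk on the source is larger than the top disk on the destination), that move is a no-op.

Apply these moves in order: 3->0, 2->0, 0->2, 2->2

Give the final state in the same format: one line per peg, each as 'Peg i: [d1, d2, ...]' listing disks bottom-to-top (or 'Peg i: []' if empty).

After move 1 (3->0):
Peg 0: [2, 1]
Peg 1: [4]
Peg 2: []
Peg 3: [3]

After move 2 (2->0):
Peg 0: [2, 1]
Peg 1: [4]
Peg 2: []
Peg 3: [3]

After move 3 (0->2):
Peg 0: [2]
Peg 1: [4]
Peg 2: [1]
Peg 3: [3]

After move 4 (2->2):
Peg 0: [2]
Peg 1: [4]
Peg 2: [1]
Peg 3: [3]

Answer: Peg 0: [2]
Peg 1: [4]
Peg 2: [1]
Peg 3: [3]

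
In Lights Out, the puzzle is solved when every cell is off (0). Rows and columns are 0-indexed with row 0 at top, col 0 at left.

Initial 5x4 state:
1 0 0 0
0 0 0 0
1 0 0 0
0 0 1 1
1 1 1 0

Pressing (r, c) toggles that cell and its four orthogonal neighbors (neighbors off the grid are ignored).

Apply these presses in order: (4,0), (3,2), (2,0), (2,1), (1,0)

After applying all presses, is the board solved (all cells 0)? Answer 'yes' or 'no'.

Answer: yes

Derivation:
After press 1 at (4,0):
1 0 0 0
0 0 0 0
1 0 0 0
1 0 1 1
0 0 1 0

After press 2 at (3,2):
1 0 0 0
0 0 0 0
1 0 1 0
1 1 0 0
0 0 0 0

After press 3 at (2,0):
1 0 0 0
1 0 0 0
0 1 1 0
0 1 0 0
0 0 0 0

After press 4 at (2,1):
1 0 0 0
1 1 0 0
1 0 0 0
0 0 0 0
0 0 0 0

After press 5 at (1,0):
0 0 0 0
0 0 0 0
0 0 0 0
0 0 0 0
0 0 0 0

Lights still on: 0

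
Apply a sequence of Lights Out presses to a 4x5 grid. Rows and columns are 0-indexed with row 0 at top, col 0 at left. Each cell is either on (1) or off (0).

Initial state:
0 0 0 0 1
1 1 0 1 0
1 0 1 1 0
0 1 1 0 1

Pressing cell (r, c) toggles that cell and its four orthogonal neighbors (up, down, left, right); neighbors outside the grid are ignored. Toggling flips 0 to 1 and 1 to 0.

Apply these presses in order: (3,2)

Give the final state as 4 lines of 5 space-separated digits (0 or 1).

Answer: 0 0 0 0 1
1 1 0 1 0
1 0 0 1 0
0 0 0 1 1

Derivation:
After press 1 at (3,2):
0 0 0 0 1
1 1 0 1 0
1 0 0 1 0
0 0 0 1 1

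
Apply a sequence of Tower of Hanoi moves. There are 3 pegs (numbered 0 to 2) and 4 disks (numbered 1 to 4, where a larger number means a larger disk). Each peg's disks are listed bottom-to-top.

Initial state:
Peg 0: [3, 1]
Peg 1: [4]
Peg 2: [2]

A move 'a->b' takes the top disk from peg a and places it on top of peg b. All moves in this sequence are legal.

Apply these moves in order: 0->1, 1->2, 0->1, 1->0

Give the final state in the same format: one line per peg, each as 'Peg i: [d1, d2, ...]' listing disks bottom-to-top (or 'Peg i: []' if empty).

After move 1 (0->1):
Peg 0: [3]
Peg 1: [4, 1]
Peg 2: [2]

After move 2 (1->2):
Peg 0: [3]
Peg 1: [4]
Peg 2: [2, 1]

After move 3 (0->1):
Peg 0: []
Peg 1: [4, 3]
Peg 2: [2, 1]

After move 4 (1->0):
Peg 0: [3]
Peg 1: [4]
Peg 2: [2, 1]

Answer: Peg 0: [3]
Peg 1: [4]
Peg 2: [2, 1]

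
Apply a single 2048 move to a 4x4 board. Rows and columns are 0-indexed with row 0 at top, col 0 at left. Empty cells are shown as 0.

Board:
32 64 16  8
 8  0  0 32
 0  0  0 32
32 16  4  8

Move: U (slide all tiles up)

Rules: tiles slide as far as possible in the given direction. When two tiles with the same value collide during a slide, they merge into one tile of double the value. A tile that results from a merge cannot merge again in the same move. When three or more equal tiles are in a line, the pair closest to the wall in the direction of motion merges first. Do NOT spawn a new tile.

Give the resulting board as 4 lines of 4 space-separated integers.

Slide up:
col 0: [32, 8, 0, 32] -> [32, 8, 32, 0]
col 1: [64, 0, 0, 16] -> [64, 16, 0, 0]
col 2: [16, 0, 0, 4] -> [16, 4, 0, 0]
col 3: [8, 32, 32, 8] -> [8, 64, 8, 0]

Answer: 32 64 16  8
 8 16  4 64
32  0  0  8
 0  0  0  0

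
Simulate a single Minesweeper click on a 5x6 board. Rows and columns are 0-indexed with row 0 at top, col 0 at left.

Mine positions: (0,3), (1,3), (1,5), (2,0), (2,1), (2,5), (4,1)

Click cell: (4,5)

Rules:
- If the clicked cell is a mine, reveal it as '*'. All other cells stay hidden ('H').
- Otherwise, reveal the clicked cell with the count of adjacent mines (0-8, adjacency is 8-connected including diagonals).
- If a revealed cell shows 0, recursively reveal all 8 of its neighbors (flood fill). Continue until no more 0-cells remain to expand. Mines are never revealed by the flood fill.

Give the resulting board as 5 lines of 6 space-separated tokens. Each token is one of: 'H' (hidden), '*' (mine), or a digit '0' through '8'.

H H H H H H
H H H H H H
H H 2 1 3 H
H H 2 0 1 1
H H 1 0 0 0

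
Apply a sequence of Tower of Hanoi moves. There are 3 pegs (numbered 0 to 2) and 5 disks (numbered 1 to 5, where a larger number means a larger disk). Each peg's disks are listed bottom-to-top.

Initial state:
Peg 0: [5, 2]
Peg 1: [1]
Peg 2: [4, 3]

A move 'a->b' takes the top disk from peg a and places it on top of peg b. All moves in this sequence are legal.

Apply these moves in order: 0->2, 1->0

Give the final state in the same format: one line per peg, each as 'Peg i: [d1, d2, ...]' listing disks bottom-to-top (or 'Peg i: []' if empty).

After move 1 (0->2):
Peg 0: [5]
Peg 1: [1]
Peg 2: [4, 3, 2]

After move 2 (1->0):
Peg 0: [5, 1]
Peg 1: []
Peg 2: [4, 3, 2]

Answer: Peg 0: [5, 1]
Peg 1: []
Peg 2: [4, 3, 2]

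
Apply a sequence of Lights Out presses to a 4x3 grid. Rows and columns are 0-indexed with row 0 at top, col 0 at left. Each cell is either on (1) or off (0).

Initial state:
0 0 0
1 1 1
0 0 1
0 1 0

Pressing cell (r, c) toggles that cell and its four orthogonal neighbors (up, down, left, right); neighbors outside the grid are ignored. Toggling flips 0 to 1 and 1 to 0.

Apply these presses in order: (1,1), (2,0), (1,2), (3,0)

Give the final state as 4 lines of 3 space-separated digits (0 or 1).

After press 1 at (1,1):
0 1 0
0 0 0
0 1 1
0 1 0

After press 2 at (2,0):
0 1 0
1 0 0
1 0 1
1 1 0

After press 3 at (1,2):
0 1 1
1 1 1
1 0 0
1 1 0

After press 4 at (3,0):
0 1 1
1 1 1
0 0 0
0 0 0

Answer: 0 1 1
1 1 1
0 0 0
0 0 0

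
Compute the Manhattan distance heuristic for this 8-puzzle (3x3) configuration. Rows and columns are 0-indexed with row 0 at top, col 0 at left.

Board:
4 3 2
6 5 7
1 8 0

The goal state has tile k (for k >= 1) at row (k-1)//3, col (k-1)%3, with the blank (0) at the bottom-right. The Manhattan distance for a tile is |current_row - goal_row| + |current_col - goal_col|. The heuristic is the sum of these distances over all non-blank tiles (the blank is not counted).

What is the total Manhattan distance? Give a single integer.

Answer: 10

Derivation:
Tile 4: at (0,0), goal (1,0), distance |0-1|+|0-0| = 1
Tile 3: at (0,1), goal (0,2), distance |0-0|+|1-2| = 1
Tile 2: at (0,2), goal (0,1), distance |0-0|+|2-1| = 1
Tile 6: at (1,0), goal (1,2), distance |1-1|+|0-2| = 2
Tile 5: at (1,1), goal (1,1), distance |1-1|+|1-1| = 0
Tile 7: at (1,2), goal (2,0), distance |1-2|+|2-0| = 3
Tile 1: at (2,0), goal (0,0), distance |2-0|+|0-0| = 2
Tile 8: at (2,1), goal (2,1), distance |2-2|+|1-1| = 0
Sum: 1 + 1 + 1 + 2 + 0 + 3 + 2 + 0 = 10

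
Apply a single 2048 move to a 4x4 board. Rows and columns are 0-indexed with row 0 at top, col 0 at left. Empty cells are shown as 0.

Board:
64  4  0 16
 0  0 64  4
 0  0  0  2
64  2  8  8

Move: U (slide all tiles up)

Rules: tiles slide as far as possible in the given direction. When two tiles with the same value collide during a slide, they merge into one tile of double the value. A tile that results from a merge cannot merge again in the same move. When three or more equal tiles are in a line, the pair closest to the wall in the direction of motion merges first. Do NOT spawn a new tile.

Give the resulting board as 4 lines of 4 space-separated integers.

Slide up:
col 0: [64, 0, 0, 64] -> [128, 0, 0, 0]
col 1: [4, 0, 0, 2] -> [4, 2, 0, 0]
col 2: [0, 64, 0, 8] -> [64, 8, 0, 0]
col 3: [16, 4, 2, 8] -> [16, 4, 2, 8]

Answer: 128   4  64  16
  0   2   8   4
  0   0   0   2
  0   0   0   8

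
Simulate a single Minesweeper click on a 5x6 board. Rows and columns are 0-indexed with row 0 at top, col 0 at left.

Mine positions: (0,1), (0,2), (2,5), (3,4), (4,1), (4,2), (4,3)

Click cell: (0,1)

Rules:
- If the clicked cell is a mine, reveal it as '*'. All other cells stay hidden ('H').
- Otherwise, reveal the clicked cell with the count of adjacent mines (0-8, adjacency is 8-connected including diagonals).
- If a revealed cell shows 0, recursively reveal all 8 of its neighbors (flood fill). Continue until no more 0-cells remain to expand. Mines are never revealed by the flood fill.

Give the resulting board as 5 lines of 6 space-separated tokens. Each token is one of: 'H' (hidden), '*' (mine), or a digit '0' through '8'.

H * H H H H
H H H H H H
H H H H H H
H H H H H H
H H H H H H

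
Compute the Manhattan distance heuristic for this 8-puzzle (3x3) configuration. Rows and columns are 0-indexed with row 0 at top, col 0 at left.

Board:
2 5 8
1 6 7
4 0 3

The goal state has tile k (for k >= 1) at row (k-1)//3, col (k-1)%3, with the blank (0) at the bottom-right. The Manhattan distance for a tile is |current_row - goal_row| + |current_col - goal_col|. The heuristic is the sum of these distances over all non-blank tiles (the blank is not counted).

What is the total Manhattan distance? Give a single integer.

Tile 2: at (0,0), goal (0,1), distance |0-0|+|0-1| = 1
Tile 5: at (0,1), goal (1,1), distance |0-1|+|1-1| = 1
Tile 8: at (0,2), goal (2,1), distance |0-2|+|2-1| = 3
Tile 1: at (1,0), goal (0,0), distance |1-0|+|0-0| = 1
Tile 6: at (1,1), goal (1,2), distance |1-1|+|1-2| = 1
Tile 7: at (1,2), goal (2,0), distance |1-2|+|2-0| = 3
Tile 4: at (2,0), goal (1,0), distance |2-1|+|0-0| = 1
Tile 3: at (2,2), goal (0,2), distance |2-0|+|2-2| = 2
Sum: 1 + 1 + 3 + 1 + 1 + 3 + 1 + 2 = 13

Answer: 13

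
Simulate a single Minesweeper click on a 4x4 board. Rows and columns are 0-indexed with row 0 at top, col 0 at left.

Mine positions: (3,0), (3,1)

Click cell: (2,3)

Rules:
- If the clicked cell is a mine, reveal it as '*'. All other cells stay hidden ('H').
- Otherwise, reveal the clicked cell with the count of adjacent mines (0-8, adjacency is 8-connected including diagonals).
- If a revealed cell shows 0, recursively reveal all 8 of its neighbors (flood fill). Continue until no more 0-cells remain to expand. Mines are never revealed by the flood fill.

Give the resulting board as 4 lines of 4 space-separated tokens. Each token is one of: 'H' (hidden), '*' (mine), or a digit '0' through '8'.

0 0 0 0
0 0 0 0
2 2 1 0
H H 1 0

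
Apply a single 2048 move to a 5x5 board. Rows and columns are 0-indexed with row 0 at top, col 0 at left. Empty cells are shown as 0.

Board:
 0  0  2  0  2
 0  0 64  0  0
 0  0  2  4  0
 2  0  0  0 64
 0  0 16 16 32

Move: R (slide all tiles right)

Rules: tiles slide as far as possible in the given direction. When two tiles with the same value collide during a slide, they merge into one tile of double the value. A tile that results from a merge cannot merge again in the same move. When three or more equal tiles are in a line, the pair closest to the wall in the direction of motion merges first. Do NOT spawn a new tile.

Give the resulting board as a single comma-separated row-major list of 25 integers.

Slide right:
row 0: [0, 0, 2, 0, 2] -> [0, 0, 0, 0, 4]
row 1: [0, 0, 64, 0, 0] -> [0, 0, 0, 0, 64]
row 2: [0, 0, 2, 4, 0] -> [0, 0, 0, 2, 4]
row 3: [2, 0, 0, 0, 64] -> [0, 0, 0, 2, 64]
row 4: [0, 0, 16, 16, 32] -> [0, 0, 0, 32, 32]

Answer: 0, 0, 0, 0, 4, 0, 0, 0, 0, 64, 0, 0, 0, 2, 4, 0, 0, 0, 2, 64, 0, 0, 0, 32, 32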